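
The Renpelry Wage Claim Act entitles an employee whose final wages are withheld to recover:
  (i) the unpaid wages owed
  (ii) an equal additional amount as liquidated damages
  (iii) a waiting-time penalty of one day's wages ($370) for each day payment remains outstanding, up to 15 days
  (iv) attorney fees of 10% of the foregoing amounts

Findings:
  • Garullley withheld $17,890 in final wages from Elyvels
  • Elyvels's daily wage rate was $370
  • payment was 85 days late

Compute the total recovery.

$45,463

Liquidated damages (equal amount): $17,890
Penalty days: min(85, 15) = 15
Waiting-time penalty: 15 × $370 = $5,550
Subtotal: $17,890 + $17,890 + $5,550 = $41,330
Attorney fees: 10% of $41,330 = $4,133
Total award: $41,330 + $4,133 = $45,463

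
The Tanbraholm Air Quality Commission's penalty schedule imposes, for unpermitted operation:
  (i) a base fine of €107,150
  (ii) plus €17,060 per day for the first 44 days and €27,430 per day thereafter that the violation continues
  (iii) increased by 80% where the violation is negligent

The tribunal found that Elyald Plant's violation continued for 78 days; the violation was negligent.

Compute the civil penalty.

First 44 days: 44 × €17,060 = €750,640
Remaining days: (78 − 44) × €27,430 = €932,620
Per-day component: €750,640 + €932,620 = €1,683,260
Base plus per-day: €107,150 + €1,683,260 = €1,790,410
Enhancement: 80% of €1,790,410 = €1,432,328
Enhanced fine: €1,790,410 + €1,432,328 = €3,222,738

€3,222,738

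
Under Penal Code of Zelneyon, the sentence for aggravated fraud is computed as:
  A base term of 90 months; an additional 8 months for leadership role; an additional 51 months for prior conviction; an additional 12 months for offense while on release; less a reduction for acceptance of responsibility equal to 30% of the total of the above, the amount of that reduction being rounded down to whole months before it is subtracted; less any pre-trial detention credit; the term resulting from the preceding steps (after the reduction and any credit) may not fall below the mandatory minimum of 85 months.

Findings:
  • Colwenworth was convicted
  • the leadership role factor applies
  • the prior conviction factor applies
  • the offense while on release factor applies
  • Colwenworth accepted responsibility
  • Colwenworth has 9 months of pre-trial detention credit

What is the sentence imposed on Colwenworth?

104 months

Leadership role enhancement: +8 months
Prior conviction enhancement: +51 months
Offense while on release enhancement: +12 months
Adjusted term: 90 months + 8 months + 51 months + 12 months = 161 months
Acceptance of responsibility reduction: 30% of 161 months = 48 months (rounded down)
After reduction: 161 − 48 = 113 months
Less pre-trial detention credit: 113 months − 9 months = 104 months
Minimum 85 months: 104 months meets the minimum, no increase.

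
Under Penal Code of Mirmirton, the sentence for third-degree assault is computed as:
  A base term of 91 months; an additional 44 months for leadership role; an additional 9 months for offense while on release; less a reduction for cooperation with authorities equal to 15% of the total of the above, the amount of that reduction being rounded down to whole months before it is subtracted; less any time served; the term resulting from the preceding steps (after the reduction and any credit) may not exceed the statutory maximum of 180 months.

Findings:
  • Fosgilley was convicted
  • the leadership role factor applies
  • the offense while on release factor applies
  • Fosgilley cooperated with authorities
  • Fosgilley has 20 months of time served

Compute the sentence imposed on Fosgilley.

Leadership role enhancement: +44 months
Offense while on release enhancement: +9 months
Adjusted term: 91 months + 44 months + 9 months = 144 months
Cooperation with authorities reduction: 15% of 144 months = 21 months (rounded down)
After reduction: 144 − 21 = 123 months
Less time served: 123 months − 20 months = 103 months
Cap at 180 months: 103 months is within the cap, no reduction.

103 months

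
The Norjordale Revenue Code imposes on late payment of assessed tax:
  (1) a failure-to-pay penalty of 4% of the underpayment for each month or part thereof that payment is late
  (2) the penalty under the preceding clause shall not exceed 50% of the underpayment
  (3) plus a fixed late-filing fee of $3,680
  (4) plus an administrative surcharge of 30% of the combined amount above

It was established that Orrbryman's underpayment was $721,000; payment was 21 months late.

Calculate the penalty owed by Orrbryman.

Accrued rate: 4% × 21 = 84%, capped at 50% → 50%
Failure-to-pay penalty: 50% of $721,000 = $360,500
Penalty before surcharge: $360,500 + $3,680 = $364,180
Administrative surcharge: 30% of $364,180 = $109,254
Total penalty: $364,180 + $109,254 = $473,434

$473,434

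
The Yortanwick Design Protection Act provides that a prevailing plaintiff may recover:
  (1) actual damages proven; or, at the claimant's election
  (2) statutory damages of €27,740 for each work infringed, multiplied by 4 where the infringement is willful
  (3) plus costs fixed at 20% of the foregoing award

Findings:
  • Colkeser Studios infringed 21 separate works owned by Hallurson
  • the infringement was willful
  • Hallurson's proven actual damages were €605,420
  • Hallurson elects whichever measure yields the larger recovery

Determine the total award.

Statutory damages: 21 × €27,740 = €582,540
Multiplied by 4: 4 × €582,540 = €2,330,160
Greater of actual damages (€605,420) or enhanced statutory damages (€2,330,160): €2,330,160
Costs: 20% of €2,330,160 = €466,032
Award plus costs: €2,330,160 + €466,032 = €2,796,192

€2,796,192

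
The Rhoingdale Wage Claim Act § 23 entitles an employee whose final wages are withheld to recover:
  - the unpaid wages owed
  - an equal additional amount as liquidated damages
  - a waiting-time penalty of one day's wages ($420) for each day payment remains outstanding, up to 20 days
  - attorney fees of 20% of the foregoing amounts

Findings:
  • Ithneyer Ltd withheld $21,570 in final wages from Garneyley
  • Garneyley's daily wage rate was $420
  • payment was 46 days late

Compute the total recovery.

Liquidated damages (equal amount): $21,570
Penalty days: min(46, 20) = 20
Waiting-time penalty: 20 × $420 = $8,400
Subtotal: $21,570 + $21,570 + $8,400 = $51,540
Attorney fees: 20% of $51,540 = $10,308
Total award: $51,540 + $10,308 = $61,848

$61,848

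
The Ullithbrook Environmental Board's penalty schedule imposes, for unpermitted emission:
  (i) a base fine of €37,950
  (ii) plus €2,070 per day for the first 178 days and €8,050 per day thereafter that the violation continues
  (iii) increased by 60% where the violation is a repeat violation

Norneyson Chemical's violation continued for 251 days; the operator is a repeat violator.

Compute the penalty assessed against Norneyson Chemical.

First 178 days: 178 × €2,070 = €368,460
Remaining days: (251 − 178) × €8,050 = €587,650
Per-day component: €368,460 + €587,650 = €956,110
Base plus per-day: €37,950 + €956,110 = €994,060
Enhancement: 60% of €994,060 = €596,436
Enhanced fine: €994,060 + €596,436 = €1,590,496

Civil penalty: €1,590,496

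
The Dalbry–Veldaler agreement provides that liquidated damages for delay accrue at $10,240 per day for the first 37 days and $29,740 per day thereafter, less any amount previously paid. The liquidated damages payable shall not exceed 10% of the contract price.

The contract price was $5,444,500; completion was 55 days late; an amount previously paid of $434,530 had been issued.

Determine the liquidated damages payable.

First 37 days: 37 × $10,240 = $378,880
Remaining days: (55 − 37) × $29,740 = $535,320
Accrued per-day damages: $378,880 + $535,320 = $914,200
Less amount previously paid: $914,200 − $434,530 = $479,670
Cap: 10% of $5,444,500 = $544,450
Cap at $544,450: $479,670 is within the cap, no reduction.

$479,670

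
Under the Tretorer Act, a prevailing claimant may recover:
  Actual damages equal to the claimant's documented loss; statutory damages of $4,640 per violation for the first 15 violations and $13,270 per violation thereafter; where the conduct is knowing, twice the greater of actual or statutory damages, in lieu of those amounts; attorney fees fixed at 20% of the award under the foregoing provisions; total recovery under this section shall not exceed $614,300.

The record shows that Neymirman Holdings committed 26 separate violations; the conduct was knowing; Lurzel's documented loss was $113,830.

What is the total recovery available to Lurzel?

First 15 violations: 15 × $4,640 = $69,600
Remaining violations: (26 − 15) × $13,270 = $145,970
Statutory damages: $69,600 + $145,970 = $215,570
Greater of actual damages ($113,830) or statutory damages ($215,570): $215,570
Doubled: 2 × $215,570 = $431,140
Attorney fees: 20% of $431,140 = $86,228
Total before cap: $431,140 + $86,228 = $517,368
Cap at $614,300: $517,368 is within the cap, no reduction.

$517,368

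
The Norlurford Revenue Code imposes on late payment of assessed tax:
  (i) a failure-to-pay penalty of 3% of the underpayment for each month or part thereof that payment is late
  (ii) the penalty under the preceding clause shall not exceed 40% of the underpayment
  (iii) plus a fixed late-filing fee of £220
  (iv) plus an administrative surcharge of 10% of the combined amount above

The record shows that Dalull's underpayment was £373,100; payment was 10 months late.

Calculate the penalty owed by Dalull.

Accrued rate: 3% × 10 = 30%, capped at 40% → 30%
Failure-to-pay penalty: 30% of £373,100 = £111,930
Penalty before surcharge: £111,930 + £220 = £112,150
Administrative surcharge: 10% of £112,150 = £11,215
Total penalty: £112,150 + £11,215 = £123,365

Penalty: £123,365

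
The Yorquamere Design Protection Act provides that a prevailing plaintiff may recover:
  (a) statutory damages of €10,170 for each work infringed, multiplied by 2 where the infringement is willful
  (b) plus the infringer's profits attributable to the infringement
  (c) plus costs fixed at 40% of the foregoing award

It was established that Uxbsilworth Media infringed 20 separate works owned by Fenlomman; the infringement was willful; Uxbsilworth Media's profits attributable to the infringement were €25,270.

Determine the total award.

€604,898

Statutory damages: 20 × €10,170 = €203,400
Doubled: 2 × €203,400 = €406,800
Combined award: €406,800 + €25,270 = €432,070
Costs: 40% of €432,070 = €172,828
Award plus costs: €432,070 + €172,828 = €604,898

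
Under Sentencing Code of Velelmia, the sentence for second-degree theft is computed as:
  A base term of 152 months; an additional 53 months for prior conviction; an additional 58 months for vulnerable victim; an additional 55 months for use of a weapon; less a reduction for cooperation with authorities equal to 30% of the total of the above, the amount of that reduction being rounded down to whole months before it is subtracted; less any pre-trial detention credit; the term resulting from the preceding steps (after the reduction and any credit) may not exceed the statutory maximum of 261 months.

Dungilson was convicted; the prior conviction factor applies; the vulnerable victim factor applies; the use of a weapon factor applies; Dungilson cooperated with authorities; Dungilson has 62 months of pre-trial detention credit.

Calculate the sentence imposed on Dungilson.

161 months

Prior conviction enhancement: +53 months
Vulnerable victim enhancement: +58 months
Use of a weapon enhancement: +55 months
Adjusted term: 152 months + 53 months + 58 months + 55 months = 318 months
Cooperation with authorities reduction: 30% of 318 months = 95 months (rounded down)
After reduction: 318 − 95 = 223 months
Less pre-trial detention credit: 223 months − 62 months = 161 months
Cap at 261 months: 161 months is within the cap, no reduction.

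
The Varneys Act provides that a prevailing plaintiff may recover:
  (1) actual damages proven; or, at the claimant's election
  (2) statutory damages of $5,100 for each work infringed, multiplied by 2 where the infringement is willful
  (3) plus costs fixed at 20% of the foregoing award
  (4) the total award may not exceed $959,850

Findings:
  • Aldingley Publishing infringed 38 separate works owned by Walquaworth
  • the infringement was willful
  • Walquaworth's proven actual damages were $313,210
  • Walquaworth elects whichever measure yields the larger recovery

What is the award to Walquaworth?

$465,120

Statutory damages: 38 × $5,100 = $193,800
Doubled: 2 × $193,800 = $387,600
Greater of actual damages ($313,210) or enhanced statutory damages ($387,600): $387,600
Costs: 20% of $387,600 = $77,520
Award plus costs: $387,600 + $77,520 = $465,120
Cap at $959,850: $465,120 is within the cap, no reduction.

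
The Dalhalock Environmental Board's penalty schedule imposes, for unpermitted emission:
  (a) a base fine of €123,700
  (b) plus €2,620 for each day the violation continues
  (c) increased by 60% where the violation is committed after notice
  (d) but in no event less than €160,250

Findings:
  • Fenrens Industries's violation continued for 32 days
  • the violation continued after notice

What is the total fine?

€332,064

Per-day component: 32 × €2,620 = €83,840
Base plus per-day: €123,700 + €83,840 = €207,540
Enhancement: 60% of €207,540 = €124,524
Enhanced fine: €207,540 + €124,524 = €332,064
Minimum €160,250: €332,064 meets the minimum, no increase.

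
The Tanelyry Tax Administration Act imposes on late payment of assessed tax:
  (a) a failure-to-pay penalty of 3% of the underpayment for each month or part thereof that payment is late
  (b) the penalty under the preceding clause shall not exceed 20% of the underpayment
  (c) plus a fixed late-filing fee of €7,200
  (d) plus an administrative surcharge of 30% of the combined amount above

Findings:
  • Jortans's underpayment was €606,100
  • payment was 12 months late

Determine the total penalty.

€166,946

Accrued rate: 3% × 12 = 36%, capped at 20% → 20%
Failure-to-pay penalty: 20% of €606,100 = €121,220
Penalty before surcharge: €121,220 + €7,200 = €128,420
Administrative surcharge: 30% of €128,420 = €38,526
Total penalty: €128,420 + €38,526 = €166,946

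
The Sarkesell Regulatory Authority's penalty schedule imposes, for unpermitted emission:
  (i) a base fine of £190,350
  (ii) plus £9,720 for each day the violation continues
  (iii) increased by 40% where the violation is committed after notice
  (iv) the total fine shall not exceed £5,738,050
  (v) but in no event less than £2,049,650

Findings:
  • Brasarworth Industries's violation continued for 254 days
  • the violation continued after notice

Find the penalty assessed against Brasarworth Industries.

£3,722,922

Per-day component: 254 × £9,720 = £2,468,880
Base plus per-day: £190,350 + £2,468,880 = £2,659,230
Enhancement: 40% of £2,659,230 = £1,063,692
Enhanced fine: £2,659,230 + £1,063,692 = £3,722,922
Cap at £5,738,050: £3,722,922 is within the cap, no reduction.
Minimum £2,049,650: £3,722,922 meets the minimum, no increase.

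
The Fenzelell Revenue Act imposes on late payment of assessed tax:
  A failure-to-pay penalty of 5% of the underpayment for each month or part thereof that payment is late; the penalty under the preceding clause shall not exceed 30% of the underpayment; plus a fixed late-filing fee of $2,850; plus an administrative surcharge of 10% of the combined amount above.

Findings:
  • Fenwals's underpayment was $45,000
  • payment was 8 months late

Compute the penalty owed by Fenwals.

$17,985

Accrued rate: 5% × 8 = 40%, capped at 30% → 30%
Failure-to-pay penalty: 30% of $45,000 = $13,500
Penalty before surcharge: $13,500 + $2,850 = $16,350
Administrative surcharge: 10% of $16,350 = $1,635
Total penalty: $16,350 + $1,635 = $17,985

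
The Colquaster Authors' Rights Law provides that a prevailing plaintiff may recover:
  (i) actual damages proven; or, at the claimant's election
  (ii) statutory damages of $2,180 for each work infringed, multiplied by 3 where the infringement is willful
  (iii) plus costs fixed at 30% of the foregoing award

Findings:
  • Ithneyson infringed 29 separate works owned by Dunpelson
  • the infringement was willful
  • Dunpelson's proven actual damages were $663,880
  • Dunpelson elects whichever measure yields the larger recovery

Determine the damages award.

Statutory damages: 29 × $2,180 = $63,220
Trebled: 3 × $63,220 = $189,660
Greater of actual damages ($663,880) or enhanced statutory damages ($189,660): $663,880
Costs: 30% of $663,880 = $199,164
Award plus costs: $663,880 + $199,164 = $863,044

Award: $863,044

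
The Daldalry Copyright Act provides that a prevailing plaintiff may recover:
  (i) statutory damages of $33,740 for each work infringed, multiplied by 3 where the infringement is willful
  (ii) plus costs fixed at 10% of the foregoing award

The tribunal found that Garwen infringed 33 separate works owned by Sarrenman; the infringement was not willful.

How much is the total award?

Award: $1,224,762

Statutory damages: 33 × $33,740 = $1,113,420
Infringement not willful: no ×3 enhancement.
Costs: 10% of $1,113,420 = $111,342
Award plus costs: $1,113,420 + $111,342 = $1,224,762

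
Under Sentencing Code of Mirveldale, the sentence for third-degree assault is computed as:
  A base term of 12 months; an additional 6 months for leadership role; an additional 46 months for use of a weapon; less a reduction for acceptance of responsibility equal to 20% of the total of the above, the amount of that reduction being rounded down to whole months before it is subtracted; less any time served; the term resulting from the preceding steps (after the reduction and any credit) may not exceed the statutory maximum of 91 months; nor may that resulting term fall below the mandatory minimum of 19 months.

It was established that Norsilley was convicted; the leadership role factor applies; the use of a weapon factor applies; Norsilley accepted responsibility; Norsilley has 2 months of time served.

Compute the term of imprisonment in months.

Leadership role enhancement: +6 months
Use of a weapon enhancement: +46 months
Adjusted term: 12 months + 6 months + 46 months = 64 months
Acceptance of responsibility reduction: 20% of 64 months = 12 months (rounded down)
After reduction: 64 − 12 = 52 months
Less time served: 52 months − 2 months = 50 months
Cap at 91 months: 50 months is within the cap, no reduction.
Minimum 19 months: 50 months meets the minimum, no increase.

50 months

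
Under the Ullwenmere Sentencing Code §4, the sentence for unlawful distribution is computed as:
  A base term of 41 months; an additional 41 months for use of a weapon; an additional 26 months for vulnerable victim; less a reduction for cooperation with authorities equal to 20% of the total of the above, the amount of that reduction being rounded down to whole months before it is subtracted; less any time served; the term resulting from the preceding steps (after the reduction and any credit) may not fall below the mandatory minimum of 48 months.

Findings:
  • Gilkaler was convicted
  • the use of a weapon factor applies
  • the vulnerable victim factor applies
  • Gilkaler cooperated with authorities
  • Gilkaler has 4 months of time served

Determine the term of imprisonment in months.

83 months

Use of a weapon enhancement: +41 months
Vulnerable victim enhancement: +26 months
Adjusted term: 41 months + 41 months + 26 months = 108 months
Cooperation with authorities reduction: 20% of 108 months = 21 months (rounded down)
After reduction: 108 − 21 = 87 months
Less time served: 87 months − 4 months = 83 months
Minimum 48 months: 83 months meets the minimum, no increase.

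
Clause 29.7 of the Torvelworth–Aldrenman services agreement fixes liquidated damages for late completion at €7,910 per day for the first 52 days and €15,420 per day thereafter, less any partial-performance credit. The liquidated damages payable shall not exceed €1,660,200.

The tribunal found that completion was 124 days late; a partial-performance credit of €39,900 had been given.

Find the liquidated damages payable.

€1,481,660

First 52 days: 52 × €7,910 = €411,320
Remaining days: (124 − 52) × €15,420 = €1,110,240
Accrued per-day damages: €411,320 + €1,110,240 = €1,521,560
Less partial-performance credit: €1,521,560 − €39,900 = €1,481,660
Cap at €1,660,200: €1,481,660 is within the cap, no reduction.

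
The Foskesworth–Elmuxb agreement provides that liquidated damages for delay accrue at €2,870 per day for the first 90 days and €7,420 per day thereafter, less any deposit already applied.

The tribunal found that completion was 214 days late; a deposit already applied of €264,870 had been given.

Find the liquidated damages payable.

First 90 days: 90 × €2,870 = €258,300
Remaining days: (214 − 90) × €7,420 = €920,080
Accrued per-day damages: €258,300 + €920,080 = €1,178,380
Less deposit already applied: €1,178,380 − €264,870 = €913,510

€913,510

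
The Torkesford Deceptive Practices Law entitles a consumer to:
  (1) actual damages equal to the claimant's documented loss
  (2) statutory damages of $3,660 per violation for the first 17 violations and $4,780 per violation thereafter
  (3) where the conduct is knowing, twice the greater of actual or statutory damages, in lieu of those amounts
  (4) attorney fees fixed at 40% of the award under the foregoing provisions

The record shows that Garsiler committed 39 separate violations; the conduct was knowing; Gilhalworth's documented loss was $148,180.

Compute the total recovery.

$468,664

First 17 violations: 17 × $3,660 = $62,220
Remaining violations: (39 − 17) × $4,780 = $105,160
Statutory damages: $62,220 + $105,160 = $167,380
Greater of actual damages ($148,180) or statutory damages ($167,380): $167,380
Doubled: 2 × $167,380 = $334,760
Attorney fees: 40% of $334,760 = $133,904
Total recovery: $334,760 + $133,904 = $468,664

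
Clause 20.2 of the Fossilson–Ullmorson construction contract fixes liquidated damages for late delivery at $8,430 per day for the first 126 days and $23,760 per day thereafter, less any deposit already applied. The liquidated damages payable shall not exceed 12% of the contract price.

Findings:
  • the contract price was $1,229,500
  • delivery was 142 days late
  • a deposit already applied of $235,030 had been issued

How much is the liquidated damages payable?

$147,540

First 126 days: 126 × $8,430 = $1,062,180
Remaining days: (142 − 126) × $23,760 = $380,160
Accrued per-day damages: $1,062,180 + $380,160 = $1,442,340
Less deposit already applied: $1,442,340 − $235,030 = $1,207,310
Cap: 12% of $1,229,500 = $147,540
Cap at $147,540: $1,207,310 exceeds the cap → $147,540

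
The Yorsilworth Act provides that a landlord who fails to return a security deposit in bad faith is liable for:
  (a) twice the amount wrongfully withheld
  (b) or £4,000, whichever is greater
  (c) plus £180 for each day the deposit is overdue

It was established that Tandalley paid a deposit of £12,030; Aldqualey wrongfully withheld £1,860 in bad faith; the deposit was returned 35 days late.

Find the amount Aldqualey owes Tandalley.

£10,300

Doubled: 2 × £1,860 = £3,720
Minimum £4,000: £3,720 is below the minimum → £4,000
Late-return penalty: 35 × £180 = £6,300
Damages plus late penalty: £4,000 + £6,300 = £10,300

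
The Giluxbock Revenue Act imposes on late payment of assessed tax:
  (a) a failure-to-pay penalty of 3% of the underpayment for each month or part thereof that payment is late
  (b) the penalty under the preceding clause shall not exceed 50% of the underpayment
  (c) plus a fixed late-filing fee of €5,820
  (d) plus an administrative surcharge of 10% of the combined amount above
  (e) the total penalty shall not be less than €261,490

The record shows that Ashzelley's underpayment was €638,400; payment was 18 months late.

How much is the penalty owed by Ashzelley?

Accrued rate: 3% × 18 = 54%, capped at 50% → 50%
Failure-to-pay penalty: 50% of €638,400 = €319,200
Penalty before surcharge: €319,200 + €5,820 = €325,020
Administrative surcharge: 10% of €325,020 = €32,502
Total penalty: €325,020 + €32,502 = €357,522
Minimum €261,490: €357,522 meets the minimum, no increase.

€357,522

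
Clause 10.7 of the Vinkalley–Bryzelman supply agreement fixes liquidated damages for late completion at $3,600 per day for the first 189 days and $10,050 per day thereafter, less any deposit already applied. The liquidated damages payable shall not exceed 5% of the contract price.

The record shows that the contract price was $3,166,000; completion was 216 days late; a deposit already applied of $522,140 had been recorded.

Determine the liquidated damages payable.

First 189 days: 189 × $3,600 = $680,400
Remaining days: (216 − 189) × $10,050 = $271,350
Accrued per-day damages: $680,400 + $271,350 = $951,750
Less deposit already applied: $951,750 − $522,140 = $429,610
Cap: 5% of $3,166,000 = $158,300
Cap at $158,300: $429,610 exceeds the cap → $158,300

$158,300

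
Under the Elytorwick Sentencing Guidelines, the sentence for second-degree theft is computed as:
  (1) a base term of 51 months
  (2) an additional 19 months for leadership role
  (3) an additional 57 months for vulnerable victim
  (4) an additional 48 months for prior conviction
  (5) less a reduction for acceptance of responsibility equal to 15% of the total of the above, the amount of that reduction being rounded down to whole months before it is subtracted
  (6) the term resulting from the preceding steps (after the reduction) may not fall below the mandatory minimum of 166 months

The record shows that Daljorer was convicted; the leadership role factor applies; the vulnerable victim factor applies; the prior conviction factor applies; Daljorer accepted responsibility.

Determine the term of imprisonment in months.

166 months

Leadership role enhancement: +19 months
Vulnerable victim enhancement: +57 months
Prior conviction enhancement: +48 months
Adjusted term: 51 months + 19 months + 57 months + 48 months = 175 months
Acceptance of responsibility reduction: 15% of 175 months = 26 months (rounded down)
After reduction: 175 − 26 = 149 months
Minimum 166 months: 149 months is below the minimum → 166 months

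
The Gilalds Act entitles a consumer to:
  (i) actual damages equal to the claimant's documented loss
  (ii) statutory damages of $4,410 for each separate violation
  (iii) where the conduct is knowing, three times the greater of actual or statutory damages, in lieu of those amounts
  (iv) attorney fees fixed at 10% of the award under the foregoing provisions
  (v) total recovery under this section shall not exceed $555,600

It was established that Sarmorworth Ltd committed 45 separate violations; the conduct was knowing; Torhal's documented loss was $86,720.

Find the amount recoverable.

Statutory damages: 45 × $4,410 = $198,450
Greater of actual damages ($86,720) or statutory damages ($198,450): $198,450
Trebled: 3 × $198,450 = $595,350
Attorney fees: 10% of $595,350 = $59,535
Total before cap: $595,350 + $59,535 = $654,885
Cap at $555,600: $654,885 exceeds the cap → $555,600

$555,600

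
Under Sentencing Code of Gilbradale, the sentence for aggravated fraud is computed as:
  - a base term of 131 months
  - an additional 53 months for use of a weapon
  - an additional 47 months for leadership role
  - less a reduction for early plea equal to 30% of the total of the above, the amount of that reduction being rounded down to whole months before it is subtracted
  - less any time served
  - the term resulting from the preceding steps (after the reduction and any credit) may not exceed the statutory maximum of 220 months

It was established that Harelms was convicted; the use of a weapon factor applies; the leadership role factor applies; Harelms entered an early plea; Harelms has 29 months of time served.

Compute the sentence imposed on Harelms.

133 months

Use of a weapon enhancement: +53 months
Leadership role enhancement: +47 months
Adjusted term: 131 months + 53 months + 47 months = 231 months
Early plea reduction: 30% of 231 months = 69 months (rounded down)
After reduction: 231 − 69 = 162 months
Less time served: 162 months − 29 months = 133 months
Cap at 220 months: 133 months is within the cap, no reduction.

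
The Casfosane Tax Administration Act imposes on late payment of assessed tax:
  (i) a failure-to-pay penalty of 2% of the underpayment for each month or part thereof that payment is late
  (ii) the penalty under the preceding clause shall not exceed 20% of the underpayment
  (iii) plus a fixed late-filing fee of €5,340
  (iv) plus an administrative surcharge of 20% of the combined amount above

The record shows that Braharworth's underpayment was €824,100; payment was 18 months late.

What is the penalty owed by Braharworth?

Accrued rate: 2% × 18 = 36%, capped at 20% → 20%
Failure-to-pay penalty: 20% of €824,100 = €164,820
Penalty before surcharge: €164,820 + €5,340 = €170,160
Administrative surcharge: 20% of €170,160 = €34,032
Total penalty: €170,160 + €34,032 = €204,192

€204,192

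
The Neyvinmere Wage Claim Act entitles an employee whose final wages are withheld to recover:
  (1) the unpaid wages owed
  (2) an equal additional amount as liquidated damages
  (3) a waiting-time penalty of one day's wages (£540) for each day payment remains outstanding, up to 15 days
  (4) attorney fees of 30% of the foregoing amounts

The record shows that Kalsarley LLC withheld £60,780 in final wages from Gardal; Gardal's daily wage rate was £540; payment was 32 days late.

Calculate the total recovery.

£168,558

Liquidated damages (equal amount): £60,780
Penalty days: min(32, 15) = 15
Waiting-time penalty: 15 × £540 = £8,100
Subtotal: £60,780 + £60,780 + £8,100 = £129,660
Attorney fees: 30% of £129,660 = £38,898
Total award: £129,660 + £38,898 = £168,558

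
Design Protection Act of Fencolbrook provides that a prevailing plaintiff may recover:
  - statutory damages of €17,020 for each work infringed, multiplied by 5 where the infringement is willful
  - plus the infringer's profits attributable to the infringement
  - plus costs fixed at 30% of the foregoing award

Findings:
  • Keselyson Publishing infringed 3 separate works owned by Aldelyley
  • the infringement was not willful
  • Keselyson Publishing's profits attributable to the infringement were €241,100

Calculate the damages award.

Statutory damages: 3 × €17,020 = €51,060
Infringement not willful: no ×5 enhancement.
Combined award: €51,060 + €241,100 = €292,160
Costs: 30% of €292,160 = €87,648
Award plus costs: €292,160 + €87,648 = €379,808

€379,808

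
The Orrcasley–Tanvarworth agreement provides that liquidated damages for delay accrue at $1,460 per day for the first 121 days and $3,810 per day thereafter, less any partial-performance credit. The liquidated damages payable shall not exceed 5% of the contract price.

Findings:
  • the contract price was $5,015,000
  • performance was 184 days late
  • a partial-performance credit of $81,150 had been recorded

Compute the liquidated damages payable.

First 121 days: 121 × $1,460 = $176,660
Remaining days: (184 − 121) × $3,810 = $240,030
Accrued per-day damages: $176,660 + $240,030 = $416,690
Less partial-performance credit: $416,690 − $81,150 = $335,540
Cap: 5% of $5,015,000 = $250,750
Cap at $250,750: $335,540 exceeds the cap → $250,750

$250,750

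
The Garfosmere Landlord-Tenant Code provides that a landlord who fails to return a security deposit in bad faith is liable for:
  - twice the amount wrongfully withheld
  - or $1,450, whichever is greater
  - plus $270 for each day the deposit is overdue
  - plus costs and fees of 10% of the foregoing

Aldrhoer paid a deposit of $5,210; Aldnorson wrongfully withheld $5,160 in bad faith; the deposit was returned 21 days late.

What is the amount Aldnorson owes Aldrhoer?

$17,589

Doubled: 2 × $5,160 = $10,320
Minimum $1,450: $10,320 meets the minimum, no increase.
Late-return penalty: 21 × $270 = $5,670
Damages plus late penalty: $10,320 + $5,670 = $15,990
Costs and fees: 10% of $15,990 = $1,599
Total recovery: $15,990 + $1,599 = $17,589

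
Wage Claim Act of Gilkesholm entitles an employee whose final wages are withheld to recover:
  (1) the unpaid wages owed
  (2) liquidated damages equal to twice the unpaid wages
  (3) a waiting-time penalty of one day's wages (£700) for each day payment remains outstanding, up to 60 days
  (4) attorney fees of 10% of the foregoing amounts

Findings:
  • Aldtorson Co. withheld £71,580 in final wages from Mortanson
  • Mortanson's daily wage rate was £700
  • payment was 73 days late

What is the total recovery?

Total award: £282,414

Doubled: 2 × £71,580 = £143,160
Penalty days: min(73, 60) = 60
Waiting-time penalty: 60 × £700 = £42,000
Subtotal: £71,580 + £143,160 + £42,000 = £256,740
Attorney fees: 10% of £256,740 = £25,674
Total award: £256,740 + £25,674 = £282,414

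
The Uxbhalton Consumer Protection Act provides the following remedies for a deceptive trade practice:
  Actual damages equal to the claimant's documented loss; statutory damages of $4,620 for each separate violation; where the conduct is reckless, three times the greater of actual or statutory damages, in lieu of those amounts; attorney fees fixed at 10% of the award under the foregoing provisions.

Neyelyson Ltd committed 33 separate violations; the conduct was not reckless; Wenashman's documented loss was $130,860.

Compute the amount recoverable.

Statutory damages: 33 × $4,620 = $152,460
Conduct not reckless: the in-lieu enhancement does not apply.
Actual plus statutory damages: $130,860 + $152,460 = $283,320
Attorney fees: 10% of $283,320 = $28,332
Total recovery: $283,320 + $28,332 = $311,652

$311,652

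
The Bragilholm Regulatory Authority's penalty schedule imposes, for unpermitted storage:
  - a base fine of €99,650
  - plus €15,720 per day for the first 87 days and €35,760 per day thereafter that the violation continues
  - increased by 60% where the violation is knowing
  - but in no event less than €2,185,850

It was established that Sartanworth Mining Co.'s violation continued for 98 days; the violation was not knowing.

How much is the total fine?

First 87 days: 87 × €15,720 = €1,367,640
Remaining days: (98 − 87) × €35,760 = €393,360
Per-day component: €1,367,640 + €393,360 = €1,761,000
Base plus per-day: €99,650 + €1,761,000 = €1,860,650
The violation was not knowing: no 60% increase.
Minimum €2,185,850: €1,860,650 is below the minimum → €2,185,850

€2,185,850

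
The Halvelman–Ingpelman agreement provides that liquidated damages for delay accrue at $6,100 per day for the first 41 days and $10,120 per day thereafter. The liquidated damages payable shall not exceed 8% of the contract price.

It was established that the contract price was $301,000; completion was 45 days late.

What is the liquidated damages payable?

$24,080

First 41 days: 41 × $6,100 = $250,100
Remaining days: (45 − 41) × $10,120 = $40,480
Accrued per-day damages: $250,100 + $40,480 = $290,580
Cap: 8% of $301,000 = $24,080
Cap at $24,080: $290,580 exceeds the cap → $24,080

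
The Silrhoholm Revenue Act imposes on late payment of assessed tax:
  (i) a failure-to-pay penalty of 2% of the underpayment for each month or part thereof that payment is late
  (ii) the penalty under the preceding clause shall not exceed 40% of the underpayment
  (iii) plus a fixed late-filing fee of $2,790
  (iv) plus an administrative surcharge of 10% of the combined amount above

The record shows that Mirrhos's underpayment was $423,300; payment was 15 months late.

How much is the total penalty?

$142,758

Accrued rate: 2% × 15 = 30%, capped at 40% → 30%
Failure-to-pay penalty: 30% of $423,300 = $126,990
Penalty before surcharge: $126,990 + $2,790 = $129,780
Administrative surcharge: 10% of $129,780 = $12,978
Total penalty: $129,780 + $12,978 = $142,758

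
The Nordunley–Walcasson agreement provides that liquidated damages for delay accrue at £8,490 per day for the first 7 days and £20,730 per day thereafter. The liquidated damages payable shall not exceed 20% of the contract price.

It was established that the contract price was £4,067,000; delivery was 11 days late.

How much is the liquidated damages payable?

First 7 days: 7 × £8,490 = £59,430
Remaining days: (11 − 7) × £20,730 = £82,920
Accrued per-day damages: £59,430 + £82,920 = £142,350
Cap: 20% of £4,067,000 = £813,400
Cap at £813,400: £142,350 is within the cap, no reduction.

£142,350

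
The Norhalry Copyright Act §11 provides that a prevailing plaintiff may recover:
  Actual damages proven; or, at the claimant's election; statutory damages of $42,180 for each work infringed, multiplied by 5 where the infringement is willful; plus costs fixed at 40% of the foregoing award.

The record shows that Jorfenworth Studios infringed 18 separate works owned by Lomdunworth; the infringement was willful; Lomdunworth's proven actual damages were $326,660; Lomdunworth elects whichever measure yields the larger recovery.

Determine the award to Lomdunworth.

Statutory damages: 18 × $42,180 = $759,240
Multiplied by 5: 5 × $759,240 = $3,796,200
Greater of actual damages ($326,660) or enhanced statutory damages ($3,796,200): $3,796,200
Costs: 40% of $3,796,200 = $1,518,480
Award plus costs: $3,796,200 + $1,518,480 = $5,314,680

$5,314,680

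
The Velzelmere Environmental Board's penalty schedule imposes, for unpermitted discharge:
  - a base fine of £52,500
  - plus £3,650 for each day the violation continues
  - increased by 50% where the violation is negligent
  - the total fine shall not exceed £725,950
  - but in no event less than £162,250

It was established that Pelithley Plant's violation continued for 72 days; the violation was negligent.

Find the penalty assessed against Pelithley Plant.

Per-day component: 72 × £3,650 = £262,800
Base plus per-day: £52,500 + £262,800 = £315,300
Enhancement: 50% of £315,300 = £157,650
Enhanced fine: £315,300 + £157,650 = £472,950
Cap at £725,950: £472,950 is within the cap, no reduction.
Minimum £162,250: £472,950 meets the minimum, no increase.

£472,950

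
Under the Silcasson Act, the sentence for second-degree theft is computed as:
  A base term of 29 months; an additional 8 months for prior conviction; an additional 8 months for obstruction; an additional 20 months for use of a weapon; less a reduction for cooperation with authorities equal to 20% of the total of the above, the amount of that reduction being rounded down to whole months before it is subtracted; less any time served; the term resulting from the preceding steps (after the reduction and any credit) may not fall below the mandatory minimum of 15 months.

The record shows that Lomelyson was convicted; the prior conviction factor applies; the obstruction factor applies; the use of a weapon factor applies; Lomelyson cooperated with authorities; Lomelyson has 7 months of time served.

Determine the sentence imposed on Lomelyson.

45 months

Prior conviction enhancement: +8 months
Obstruction enhancement: +8 months
Use of a weapon enhancement: +20 months
Adjusted term: 29 months + 8 months + 8 months + 20 months = 65 months
Cooperation with authorities reduction: 20% of 65 months = 13 months (rounded down)
After reduction: 65 − 13 = 52 months
Less time served: 52 months − 7 months = 45 months
Minimum 15 months: 45 months meets the minimum, no increase.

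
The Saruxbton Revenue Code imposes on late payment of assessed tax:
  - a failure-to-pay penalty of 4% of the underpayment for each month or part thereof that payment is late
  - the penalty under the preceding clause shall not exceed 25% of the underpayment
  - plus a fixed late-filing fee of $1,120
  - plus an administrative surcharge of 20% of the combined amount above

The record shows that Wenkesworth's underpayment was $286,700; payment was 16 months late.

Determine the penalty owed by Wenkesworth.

Accrued rate: 4% × 16 = 64%, capped at 25% → 25%
Failure-to-pay penalty: 25% of $286,700 = $71,675
Penalty before surcharge: $71,675 + $1,120 = $72,795
Administrative surcharge: 20% of $72,795 = $14,559
Total penalty: $72,795 + $14,559 = $87,354

$87,354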